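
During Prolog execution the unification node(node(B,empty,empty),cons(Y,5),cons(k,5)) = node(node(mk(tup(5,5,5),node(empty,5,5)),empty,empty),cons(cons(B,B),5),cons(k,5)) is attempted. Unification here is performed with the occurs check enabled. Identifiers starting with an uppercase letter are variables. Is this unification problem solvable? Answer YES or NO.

YES

Decompose node/3: node(B,empty,empty) = node(mk(tup(5,5,5),node(empty,5,5)),empty,empty),  cons(Y,5) = cons(cons(B,B),5),  cons(k,5) = cons(k,5).
Decompose node/3: B = mk(tup(5,5,5),node(empty,5,5)),  empty = empty,  empty = empty.
Bind B := mk(tup(5,5,5),node(empty,5,5)); substituting into the one remaining equation that mentions B gives: cons(Y,5) = cons(cons(mk(tup(5,5,5),node(empty,5,5)),mk(tup(5,5,5),node(empty,5,5))),5).
Delete trivial equation empty = empty.
Delete trivial equation empty = empty.
Decompose cons/2: Y = cons(mk(tup(5,5,5),node(empty,5,5)),mk(tup(5,5,5),node(empty,5,5))),  5 = 5.
Bind Y := cons(mk(tup(5,5,5),node(empty,5,5)),mk(tup(5,5,5),node(empty,5,5))); no other remaining equation mentions Y.
Delete trivial equation 5 = 5.
Delete trivial equation cons(k,5) = cons(k,5).
No equations remain and no clash or occurs-check failure arose, so a unifier exists.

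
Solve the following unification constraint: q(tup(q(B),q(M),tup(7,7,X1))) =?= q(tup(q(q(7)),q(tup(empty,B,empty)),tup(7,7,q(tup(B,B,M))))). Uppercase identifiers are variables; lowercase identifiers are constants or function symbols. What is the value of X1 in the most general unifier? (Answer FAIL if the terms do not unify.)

Decompose q/1: tup(q(B),q(M),tup(7,7,X1)) =?= tup(q(q(7)),q(tup(empty,B,empty)),tup(7,7,q(tup(B,B,M)))).
Decompose tup/3: q(B) =?= q(q(7)),  q(M) =?= q(tup(empty,B,empty)),  tup(7,7,X1) =?= tup(7,7,q(tup(B,B,M))).
Decompose q/1: B =?= q(7).
Bind B := q(7); substituting into the remaining equations gives: q(M) =?= q(tup(empty,q(7),empty)),  tup(7,7,X1) =?= tup(7,7,q(tup(q(7),q(7),M))).
Decompose q/1: M =?= tup(empty,q(7),empty).
Bind M := tup(empty,q(7),empty); substituting into the remaining equation gives: tup(7,7,X1) =?= tup(7,7,q(tup(q(7),q(7),tup(empty,q(7),empty)))).
Decompose tup/3: 7 =?= 7,  7 =?= 7,  X1 =?= q(tup(q(7),q(7),tup(empty,q(7),empty))).
Delete trivial equation 7 =?= 7.
Delete trivial equation 7 =?= 7.
Bind X1 := q(tup(q(7),q(7),tup(empty,q(7),empty))).
MGU = { B := q(7), M := tup(empty,q(7),empty), X1 := q(tup(q(7),q(7),tup(empty,q(7),empty))) }, so X1 := q(tup(q(7),q(7),tup(empty,q(7),empty))).

q(tup(q(7),q(7),tup(empty,q(7),empty)))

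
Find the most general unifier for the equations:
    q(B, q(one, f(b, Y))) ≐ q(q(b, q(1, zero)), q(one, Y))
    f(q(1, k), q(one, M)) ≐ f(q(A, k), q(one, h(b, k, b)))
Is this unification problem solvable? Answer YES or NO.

NO

Decompose q/2: B ≐ q(b, q(1, zero)),  q(one, f(b, Y)) ≐ q(one, Y).
Bind B := q(b, q(1, zero)); no other remaining equation mentions B.
Decompose q/2: one ≐ one,  f(b, Y) ≐ Y.
Delete trivial equation one ≐ one.
Occurs check fails: Y occurs in f(b, Y); the equation Y ≐ f(b, Y) has no finite solution.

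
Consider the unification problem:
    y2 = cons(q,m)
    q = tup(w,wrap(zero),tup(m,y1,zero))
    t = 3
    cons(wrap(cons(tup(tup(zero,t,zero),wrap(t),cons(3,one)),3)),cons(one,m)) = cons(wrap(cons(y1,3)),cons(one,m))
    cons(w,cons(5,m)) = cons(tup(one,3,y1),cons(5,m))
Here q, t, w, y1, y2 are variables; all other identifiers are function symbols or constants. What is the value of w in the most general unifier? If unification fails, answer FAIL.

Bind y2 := cons(q,m); no other remaining equation mentions y2.
Bind q := tup(w,wrap(zero),tup(m,y1,zero)); no other remaining equation mentions q. Substituting into the earlier binding gives y2 := cons(tup(w,wrap(zero),tup(m,y1,zero)),m).
Bind t := 3; substituting into the one remaining equation that mentions t gives: cons(wrap(cons(tup(tup(zero,3,zero),wrap(3),cons(3,one)),3)),cons(one,m)) = cons(wrap(cons(y1,3)),cons(one,m)).
Decompose cons/2: wrap(cons(tup(tup(zero,3,zero),wrap(3),cons(3,one)),3)) = wrap(cons(y1,3)),  cons(one,m) = cons(one,m).
Decompose wrap/1: cons(tup(tup(zero,3,zero),wrap(3),cons(3,one)),3) = cons(y1,3).
Decompose cons/2: tup(tup(zero,3,zero),wrap(3),cons(3,one)) = y1,  3 = 3.
Bind y1 := tup(tup(zero,3,zero),wrap(3),cons(3,one)); substituting into the one remaining equation that mentions y1 gives: cons(w,cons(5,m)) = cons(tup(one,3,tup(tup(zero,3,zero),wrap(3),cons(3,one))),cons(5,m)). Substituting into the earlier bindings gives y2 := cons(tup(w,wrap(zero),tup(m,tup(tup(zero,3,zero),wrap(3),cons(3,one)),zero)),m), q := tup(w,wrap(zero),tup(m,tup(tup(zero,3,zero),wrap(3),cons(3,one)),zero)).
Delete trivial equation 3 = 3.
Delete trivial equation cons(one,m) = cons(one,m).
Decompose cons/2: w = tup(one,3,tup(tup(zero,3,zero),wrap(3),cons(3,one))),  cons(5,m) = cons(5,m).
Bind w := tup(one,3,tup(tup(zero,3,zero),wrap(3),cons(3,one))); no other remaining equation mentions w. Substituting into the earlier bindings gives y2 := cons(tup(tup(one,3,tup(tup(zero,3,zero),wrap(3),cons(3,one))),wrap(zero),tup(m,tup(tup(zero,3,zero),wrap(3),cons(3,one)),zero)),m), q := tup(tup(one,3,tup(tup(zero,3,zero),wrap(3),cons(3,one))),wrap(zero),tup(m,tup(tup(zero,3,zero),wrap(3),cons(3,one)),zero)).
Delete trivial equation cons(5,m) = cons(5,m).
MGU = { y2 := cons(tup(tup(one,3,tup(tup(zero,3,zero),wrap(3),cons(3,one))),wrap(zero),tup(m,tup(tup(zero,3,zero),wrap(3),cons(3,one)),zero)),m), q := tup(tup(one,3,tup(tup(zero,3,zero),wrap(3),cons(3,one))),wrap(zero),tup(m,tup(tup(zero,3,zero),wrap(3),cons(3,one)),zero)), t := 3, y1 := tup(tup(zero,3,zero),wrap(3),cons(3,one)), w := tup(one,3,tup(tup(zero,3,zero),wrap(3),cons(3,one))) }, so w := tup(one,3,tup(tup(zero,3,zero),wrap(3),cons(3,one))).

tup(one,3,tup(tup(zero,3,zero),wrap(3),cons(3,one)))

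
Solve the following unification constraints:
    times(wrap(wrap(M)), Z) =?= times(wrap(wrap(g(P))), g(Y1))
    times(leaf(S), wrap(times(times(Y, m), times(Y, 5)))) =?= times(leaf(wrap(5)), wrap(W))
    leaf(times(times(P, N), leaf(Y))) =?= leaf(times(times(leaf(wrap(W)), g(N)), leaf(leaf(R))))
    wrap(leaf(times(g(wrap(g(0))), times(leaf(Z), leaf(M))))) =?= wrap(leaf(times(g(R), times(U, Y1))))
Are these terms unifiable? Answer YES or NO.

NO

Decompose times/2: wrap(wrap(M)) =?= wrap(wrap(g(P))),  Z =?= g(Y1).
Decompose wrap/1: wrap(M) =?= wrap(g(P)).
Decompose wrap/1: M =?= g(P).
Bind M := g(P); substituting into the one remaining equation that mentions M gives: wrap(leaf(times(g(wrap(g(0))), times(leaf(Z), leaf(g(P)))))) =?= wrap(leaf(times(g(R), times(U, Y1)))).
Bind Z := g(Y1); substituting into the one remaining equation that mentions Z gives: wrap(leaf(times(g(wrap(g(0))), times(leaf(g(Y1)), leaf(g(P)))))) =?= wrap(leaf(times(g(R), times(U, Y1)))).
Decompose times/2: leaf(S) =?= leaf(wrap(5)),  wrap(times(times(Y, m), times(Y, 5))) =?= wrap(W).
Decompose leaf/1: S =?= wrap(5).
Bind S := wrap(5); no other remaining equation mentions S.
Decompose wrap/1: times(times(Y, m), times(Y, 5)) =?= W.
Bind W := times(times(Y, m), times(Y, 5)); substituting into the one remaining equation that mentions W gives: leaf(times(times(P, N), leaf(Y))) =?= leaf(times(times(leaf(wrap(times(times(Y, m), times(Y, 5)))), g(N)), leaf(leaf(R)))).
Decompose leaf/1: times(times(P, N), leaf(Y)) =?= times(times(leaf(wrap(times(times(Y, m), times(Y, 5)))), g(N)), leaf(leaf(R))).
Decompose times/2: times(P, N) =?= times(leaf(wrap(times(times(Y, m), times(Y, 5)))), g(N)),  leaf(Y) =?= leaf(leaf(R)).
Decompose times/2: P =?= leaf(wrap(times(times(Y, m), times(Y, 5)))),  N =?= g(N).
Bind P := leaf(wrap(times(times(Y, m), times(Y, 5)))); substituting into the one remaining equation that mentions P gives: wrap(leaf(times(g(wrap(g(0))), times(leaf(g(Y1)), leaf(g(leaf(wrap(times(times(Y, m), times(Y, 5)))))))))) =?= wrap(leaf(times(g(R), times(U, Y1)))). Substituting into the earlier binding gives M := g(leaf(wrap(times(times(Y, m), times(Y, 5))))).
Occurs check fails: N occurs in g(N); the equation N =?= g(N) has no finite solution.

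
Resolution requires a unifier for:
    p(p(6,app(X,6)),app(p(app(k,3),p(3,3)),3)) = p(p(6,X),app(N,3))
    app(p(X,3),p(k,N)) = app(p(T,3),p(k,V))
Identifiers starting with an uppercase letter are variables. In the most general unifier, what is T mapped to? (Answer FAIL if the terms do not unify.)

FAIL

Decompose p/2: p(6,app(X,6)) = p(6,X),  app(p(app(k,3),p(3,3)),3) = app(N,3).
Decompose p/2: 6 = 6,  app(X,6) = X.
Delete trivial equation 6 = 6.
Occurs check fails: X occurs in app(X,6); the equation X = app(X,6) has no finite solution.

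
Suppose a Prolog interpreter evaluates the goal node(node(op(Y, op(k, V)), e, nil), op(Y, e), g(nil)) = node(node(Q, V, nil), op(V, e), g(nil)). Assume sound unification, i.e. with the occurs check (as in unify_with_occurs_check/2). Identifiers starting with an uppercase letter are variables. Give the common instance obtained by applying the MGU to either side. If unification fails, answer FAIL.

node(node(op(e, op(k, e)), e, nil), op(e, e), g(nil))

Decompose node/3: node(op(Y, op(k, V)), e, nil) = node(Q, V, nil),  op(Y, e) = op(V, e),  g(nil) = g(nil).
Decompose node/3: op(Y, op(k, V)) = Q,  e = V,  nil = nil.
Bind Q := op(Y, op(k, V)); no other remaining equation mentions Q.
Bind V := e; substituting into the one remaining equation that mentions V gives: op(Y, e) = op(e, e). Substituting into the earlier binding gives Q := op(Y, op(k, e)).
Delete trivial equation nil = nil.
Decompose op/2: Y = e,  e = e.
Bind Y := e; no other remaining equation mentions Y. Substituting into the earlier binding gives Q := op(e, op(k, e)).
Delete trivial equation e = e.
Delete trivial equation g(nil) = g(nil).
Applying the MGU to either side gives node(node(op(e, op(k, e)), e, nil), op(e, e), g(nil)).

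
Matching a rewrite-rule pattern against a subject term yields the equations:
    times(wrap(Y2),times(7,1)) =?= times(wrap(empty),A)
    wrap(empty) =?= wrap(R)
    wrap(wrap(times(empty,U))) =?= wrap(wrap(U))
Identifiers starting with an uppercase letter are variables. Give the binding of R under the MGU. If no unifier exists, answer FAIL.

Decompose times/2: wrap(Y2) =?= wrap(empty),  times(7,1) =?= A.
Decompose wrap/1: Y2 =?= empty.
Bind Y2 := empty; no other remaining equation mentions Y2.
Bind A := times(7,1); no other remaining equation mentions A.
Decompose wrap/1: empty =?= R.
Bind R := empty; no other remaining equation mentions R.
Decompose wrap/1: wrap(times(empty,U)) =?= wrap(U).
Decompose wrap/1: times(empty,U) =?= U.
Occurs check fails: U occurs in times(empty,U); the equation U =?= times(empty,U) has no finite solution.

FAIL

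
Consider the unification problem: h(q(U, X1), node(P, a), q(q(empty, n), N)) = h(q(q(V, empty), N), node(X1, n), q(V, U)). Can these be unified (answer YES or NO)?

Decompose h/3: q(U, X1) = q(q(V, empty), N),  node(P, a) = node(X1, n),  q(q(empty, n), N) = q(V, U).
Decompose q/2: U = q(V, empty),  X1 = N.
Bind U := q(V, empty); substituting into the one remaining equation that mentions U gives: q(q(empty, n), N) = q(V, q(V, empty)).
Bind X1 := N; substituting into the one remaining equation that mentions X1 gives: node(P, a) = node(N, n).
Decompose node/2: P = N,  a = n.
Bind P := N; no other remaining equation mentions P.
Clash: constants a and n differ; no unifier exists.

NO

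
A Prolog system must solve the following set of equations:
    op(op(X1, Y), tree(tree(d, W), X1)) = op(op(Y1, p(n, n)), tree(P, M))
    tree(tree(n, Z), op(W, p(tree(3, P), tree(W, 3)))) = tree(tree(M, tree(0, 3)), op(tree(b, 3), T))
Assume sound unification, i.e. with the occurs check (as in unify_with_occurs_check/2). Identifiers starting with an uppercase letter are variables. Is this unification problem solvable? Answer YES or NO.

Decompose op/2: op(X1, Y) = op(Y1, p(n, n)),  tree(tree(d, W), X1) = tree(P, M).
Decompose op/2: X1 = Y1,  Y = p(n, n).
Bind X1 := Y1; substituting into the one remaining equation that mentions X1 gives: tree(tree(d, W), Y1) = tree(P, M).
Bind Y := p(n, n); no other remaining equation mentions Y.
Decompose tree/2: tree(d, W) = P,  Y1 = M.
Bind P := tree(d, W); substituting into the one remaining equation that mentions P gives: tree(tree(n, Z), op(W, p(tree(3, tree(d, W)), tree(W, 3)))) = tree(tree(M, tree(0, 3)), op(tree(b, 3), T)).
Bind Y1 := M; no other remaining equation mentions Y1. Substituting into the earlier binding gives X1 := M.
Decompose tree/2: tree(n, Z) = tree(M, tree(0, 3)),  op(W, p(tree(3, tree(d, W)), tree(W, 3))) = op(tree(b, 3), T).
Decompose tree/2: n = M,  Z = tree(0, 3).
Bind M := n; no other remaining equation mentions M. Substituting into the earlier bindings gives X1 := n, Y1 := n.
Bind Z := tree(0, 3); no other remaining equation mentions Z.
Decompose op/2: W = tree(b, 3),  p(tree(3, tree(d, W)), tree(W, 3)) = T.
Bind W := tree(b, 3); substituting into the remaining equation gives: p(tree(3, tree(d, tree(b, 3))), tree(tree(b, 3), 3)) = T. Substituting into the earlier binding gives P := tree(d, tree(b, 3)).
Bind T := p(tree(3, tree(d, tree(b, 3))), tree(tree(b, 3), 3)).
No equations remain and no clash or occurs-check failure arose, so a unifier exists.

YES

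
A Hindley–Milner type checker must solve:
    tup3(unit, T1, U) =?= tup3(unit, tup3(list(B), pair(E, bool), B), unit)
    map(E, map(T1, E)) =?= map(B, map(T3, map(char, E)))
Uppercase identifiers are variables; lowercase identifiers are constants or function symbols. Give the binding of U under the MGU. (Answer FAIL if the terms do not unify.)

FAIL

Decompose tup3/3: unit =?= unit,  T1 =?= tup3(list(B), pair(E, bool), B),  U =?= unit.
Delete trivial equation unit =?= unit.
Bind T1 := tup3(list(B), pair(E, bool), B); substituting into the one remaining equation that mentions T1 gives: map(E, map(tup3(list(B), pair(E, bool), B), E)) =?= map(B, map(T3, map(char, E))).
Bind U := unit; no other remaining equation mentions U.
Decompose map/2: E =?= B,  map(tup3(list(B), pair(E, bool), B), E) =?= map(T3, map(char, E)).
Bind E := B; substituting into the remaining equation gives: map(tup3(list(B), pair(B, bool), B), B) =?= map(T3, map(char, B)). Substituting into the earlier binding gives T1 := tup3(list(B), pair(B, bool), B).
Decompose map/2: tup3(list(B), pair(B, bool), B) =?= T3,  B =?= map(char, B).
Bind T3 := tup3(list(B), pair(B, bool), B); no other remaining equation mentions T3.
Occurs check fails: B occurs in map(char, B); the equation B =?= map(char, B) has no finite solution.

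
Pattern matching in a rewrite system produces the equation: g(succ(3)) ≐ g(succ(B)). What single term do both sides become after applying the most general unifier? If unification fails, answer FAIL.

g(succ(3))

Decompose g/1: succ(3) ≐ succ(B).
Decompose succ/1: 3 ≐ B.
Bind B := 3.
Applying the MGU to either side gives g(succ(3)).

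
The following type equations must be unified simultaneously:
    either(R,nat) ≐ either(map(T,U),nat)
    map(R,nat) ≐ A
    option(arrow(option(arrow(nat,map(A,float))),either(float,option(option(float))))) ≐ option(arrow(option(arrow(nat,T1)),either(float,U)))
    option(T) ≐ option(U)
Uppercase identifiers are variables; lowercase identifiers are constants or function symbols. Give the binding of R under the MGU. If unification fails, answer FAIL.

map(option(option(float)),option(option(float)))

Decompose either/2: R ≐ map(T,U),  nat ≐ nat.
Bind R := map(T,U); substituting into the one remaining equation that mentions R gives: map(map(T,U),nat) ≐ A.
Delete trivial equation nat ≐ nat.
Bind A := map(map(T,U),nat); substituting into the one remaining equation that mentions A gives: option(arrow(option(arrow(nat,map(map(map(T,U),nat),float))),either(float,option(option(float))))) ≐ option(arrow(option(arrow(nat,T1)),either(float,U))).
Decompose option/1: arrow(option(arrow(nat,map(map(map(T,U),nat),float))),either(float,option(option(float)))) ≐ arrow(option(arrow(nat,T1)),either(float,U)).
Decompose arrow/2: option(arrow(nat,map(map(map(T,U),nat),float))) ≐ option(arrow(nat,T1)),  either(float,option(option(float))) ≐ either(float,U).
Decompose option/1: arrow(nat,map(map(map(T,U),nat),float)) ≐ arrow(nat,T1).
Decompose arrow/2: nat ≐ nat,  map(map(map(T,U),nat),float) ≐ T1.
Delete trivial equation nat ≐ nat.
Bind T1 := map(map(map(T,U),nat),float); no other remaining equation mentions T1.
Decompose either/2: float ≐ float,  option(option(float)) ≐ U.
Delete trivial equation float ≐ float.
Bind U := option(option(float)); substituting into the remaining equation gives: option(T) ≐ option(option(option(float))). Substituting into the earlier bindings gives R := map(T,option(option(float))), A := map(map(T,option(option(float))),nat), T1 := map(map(map(T,option(option(float))),nat),float).
Decompose option/1: T ≐ option(option(float)).
Bind T := option(option(float)). Substituting into the earlier bindings gives R := map(option(option(float)),option(option(float))), A := map(map(option(option(float)),option(option(float))),nat), T1 := map(map(map(option(option(float)),option(option(float))),nat),float).
MGU = { R := map(option(option(float)),option(option(float))), A := map(map(option(option(float)),option(option(float))),nat), T1 := map(map(map(option(option(float)),option(option(float))),nat),float), U := option(option(float)), T := option(option(float)) }, so R := map(option(option(float)),option(option(float))).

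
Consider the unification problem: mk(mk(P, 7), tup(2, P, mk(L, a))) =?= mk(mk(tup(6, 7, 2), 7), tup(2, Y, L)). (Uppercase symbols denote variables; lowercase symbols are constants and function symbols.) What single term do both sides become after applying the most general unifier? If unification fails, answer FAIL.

Decompose mk/2: mk(P, 7) =?= mk(tup(6, 7, 2), 7),  tup(2, P, mk(L, a)) =?= tup(2, Y, L).
Decompose mk/2: P =?= tup(6, 7, 2),  7 =?= 7.
Bind P := tup(6, 7, 2); substituting into the one remaining equation that mentions P gives: tup(2, tup(6, 7, 2), mk(L, a)) =?= tup(2, Y, L).
Delete trivial equation 7 =?= 7.
Decompose tup/3: 2 =?= 2,  tup(6, 7, 2) =?= Y,  mk(L, a) =?= L.
Delete trivial equation 2 =?= 2.
Bind Y := tup(6, 7, 2); no other remaining equation mentions Y.
Occurs check fails: L occurs in mk(L, a); the equation L =?= mk(L, a) has no finite solution.

FAIL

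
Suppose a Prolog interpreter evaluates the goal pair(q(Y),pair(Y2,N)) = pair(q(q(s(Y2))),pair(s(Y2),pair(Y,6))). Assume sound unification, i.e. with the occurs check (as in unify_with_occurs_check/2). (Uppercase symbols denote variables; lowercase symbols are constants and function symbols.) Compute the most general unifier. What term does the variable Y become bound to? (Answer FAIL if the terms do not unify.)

Decompose pair/2: q(Y) = q(q(s(Y2))),  pair(Y2,N) = pair(s(Y2),pair(Y,6)).
Decompose q/1: Y = q(s(Y2)).
Bind Y := q(s(Y2)); substituting into the remaining equation gives: pair(Y2,N) = pair(s(Y2),pair(q(s(Y2)),6)).
Decompose pair/2: Y2 = s(Y2),  N = pair(q(s(Y2)),6).
Occurs check fails: Y2 occurs in s(Y2); the equation Y2 = s(Y2) has no finite solution.

FAIL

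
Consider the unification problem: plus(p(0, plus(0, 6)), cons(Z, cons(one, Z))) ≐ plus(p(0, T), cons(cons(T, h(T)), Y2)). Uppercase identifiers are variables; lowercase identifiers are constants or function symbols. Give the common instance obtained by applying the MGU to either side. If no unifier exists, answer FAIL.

plus(p(0, plus(0, 6)), cons(cons(plus(0, 6), h(plus(0, 6))), cons(one, cons(plus(0, 6), h(plus(0, 6))))))

Decompose plus/2: p(0, plus(0, 6)) ≐ p(0, T),  cons(Z, cons(one, Z)) ≐ cons(cons(T, h(T)), Y2).
Decompose p/2: 0 ≐ 0,  plus(0, 6) ≐ T.
Delete trivial equation 0 ≐ 0.
Bind T := plus(0, 6); substituting into the remaining equation gives: cons(Z, cons(one, Z)) ≐ cons(cons(plus(0, 6), h(plus(0, 6))), Y2).
Decompose cons/2: Z ≐ cons(plus(0, 6), h(plus(0, 6))),  cons(one, Z) ≐ Y2.
Bind Z := cons(plus(0, 6), h(plus(0, 6))); substituting into the remaining equation gives: cons(one, cons(plus(0, 6), h(plus(0, 6)))) ≐ Y2.
Bind Y2 := cons(one, cons(plus(0, 6), h(plus(0, 6)))).
Applying the MGU to either side gives plus(p(0, plus(0, 6)), cons(cons(plus(0, 6), h(plus(0, 6))), cons(one, cons(plus(0, 6), h(plus(0, 6)))))).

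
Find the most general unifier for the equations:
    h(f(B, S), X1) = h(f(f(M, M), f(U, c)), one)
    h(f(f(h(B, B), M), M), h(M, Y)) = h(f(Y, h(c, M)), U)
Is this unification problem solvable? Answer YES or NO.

NO

Decompose h/2: f(B, S) = f(f(M, M), f(U, c)),  X1 = one.
Decompose f/2: B = f(M, M),  S = f(U, c).
Bind B := f(M, M); substituting into the one remaining equation that mentions B gives: h(f(f(h(f(M, M), f(M, M)), M), M), h(M, Y)) = h(f(Y, h(c, M)), U).
Bind S := f(U, c); no other remaining equation mentions S.
Bind X1 := one; no other remaining equation mentions X1.
Decompose h/2: f(f(h(f(M, M), f(M, M)), M), M) = f(Y, h(c, M)),  h(M, Y) = U.
Decompose f/2: f(h(f(M, M), f(M, M)), M) = Y,  M = h(c, M).
Bind Y := f(h(f(M, M), f(M, M)), M); substituting into the one remaining equation that mentions Y gives: h(M, f(h(f(M, M), f(M, M)), M)) = U.
Occurs check fails: M occurs in h(c, M); the equation M = h(c, M) has no finite solution.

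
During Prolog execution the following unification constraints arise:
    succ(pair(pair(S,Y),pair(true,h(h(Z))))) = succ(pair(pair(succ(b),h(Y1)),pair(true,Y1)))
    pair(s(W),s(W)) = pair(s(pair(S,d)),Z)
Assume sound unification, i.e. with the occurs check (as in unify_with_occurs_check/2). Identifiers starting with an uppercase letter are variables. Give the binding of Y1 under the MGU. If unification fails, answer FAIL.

h(h(s(pair(succ(b),d))))

Decompose succ/1: pair(pair(S,Y),pair(true,h(h(Z)))) = pair(pair(succ(b),h(Y1)),pair(true,Y1)).
Decompose pair/2: pair(S,Y) = pair(succ(b),h(Y1)),  pair(true,h(h(Z))) = pair(true,Y1).
Decompose pair/2: S = succ(b),  Y = h(Y1).
Bind S := succ(b); substituting into the one remaining equation that mentions S gives: pair(s(W),s(W)) = pair(s(pair(succ(b),d)),Z).
Bind Y := h(Y1); no other remaining equation mentions Y.
Decompose pair/2: true = true,  h(h(Z)) = Y1.
Delete trivial equation true = true.
Bind Y1 := h(h(Z)); no other remaining equation mentions Y1. Substituting into the earlier binding gives Y := h(h(h(Z))).
Decompose pair/2: s(W) = s(pair(succ(b),d)),  s(W) = Z.
Decompose s/1: W = pair(succ(b),d).
Bind W := pair(succ(b),d); substituting into the remaining equation gives: s(pair(succ(b),d)) = Z.
Bind Z := s(pair(succ(b),d)). Substituting into the earlier bindings gives Y := h(h(h(s(pair(succ(b),d))))), Y1 := h(h(s(pair(succ(b),d)))).
MGU = { S = succ(b), Y = h(h(h(s(pair(succ(b),d))))), Y1 = h(h(s(pair(succ(b),d)))), W = pair(succ(b),d), Z = s(pair(succ(b),d)) }, so Y1 = h(h(s(pair(succ(b),d)))).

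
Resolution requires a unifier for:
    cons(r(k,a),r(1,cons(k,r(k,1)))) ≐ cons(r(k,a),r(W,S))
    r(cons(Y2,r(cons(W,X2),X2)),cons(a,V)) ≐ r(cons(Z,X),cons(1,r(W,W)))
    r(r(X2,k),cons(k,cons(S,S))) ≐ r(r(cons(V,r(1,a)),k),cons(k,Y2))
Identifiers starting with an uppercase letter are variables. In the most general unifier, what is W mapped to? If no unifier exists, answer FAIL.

FAIL

Decompose cons/2: r(k,a) ≐ r(k,a),  r(1,cons(k,r(k,1))) ≐ r(W,S).
Delete trivial equation r(k,a) ≐ r(k,a).
Decompose r/2: 1 ≐ W,  cons(k,r(k,1)) ≐ S.
Bind W := 1; substituting into the one remaining equation that mentions W gives: r(cons(Y2,r(cons(1,X2),X2)),cons(a,V)) ≐ r(cons(Z,X),cons(1,r(1,1))).
Bind S := cons(k,r(k,1)); substituting into the one remaining equation that mentions S gives: r(r(X2,k),cons(k,cons(cons(k,r(k,1)),cons(k,r(k,1))))) ≐ r(r(cons(V,r(1,a)),k),cons(k,Y2)).
Decompose r/2: cons(Y2,r(cons(1,X2),X2)) ≐ cons(Z,X),  cons(a,V) ≐ cons(1,r(1,1)).
Decompose cons/2: Y2 ≐ Z,  r(cons(1,X2),X2) ≐ X.
Bind Y2 := Z; substituting into the one remaining equation that mentions Y2 gives: r(r(X2,k),cons(k,cons(cons(k,r(k,1)),cons(k,r(k,1))))) ≐ r(r(cons(V,r(1,a)),k),cons(k,Z)).
Bind X := r(cons(1,X2),X2); no other remaining equation mentions X.
Decompose cons/2: a ≐ 1,  V ≐ r(1,1).
Clash: constants a and 1 differ; no unifier exists.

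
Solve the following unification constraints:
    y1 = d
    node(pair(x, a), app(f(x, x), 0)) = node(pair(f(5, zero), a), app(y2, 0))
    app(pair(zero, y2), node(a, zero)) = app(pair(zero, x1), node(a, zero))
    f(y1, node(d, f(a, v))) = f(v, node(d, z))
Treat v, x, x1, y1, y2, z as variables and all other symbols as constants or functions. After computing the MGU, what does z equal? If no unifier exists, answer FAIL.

Bind y1 := d; substituting into the one remaining equation that mentions y1 gives: f(d, node(d, f(a, v))) = f(v, node(d, z)).
Decompose node/2: pair(x, a) = pair(f(5, zero), a),  app(f(x, x), 0) = app(y2, 0).
Decompose pair/2: x = f(5, zero),  a = a.
Bind x := f(5, zero); substituting into the one remaining equation that mentions x gives: app(f(f(5, zero), f(5, zero)), 0) = app(y2, 0).
Delete trivial equation a = a.
Decompose app/2: f(f(5, zero), f(5, zero)) = y2,  0 = 0.
Bind y2 := f(f(5, zero), f(5, zero)); substituting into the one remaining equation that mentions y2 gives: app(pair(zero, f(f(5, zero), f(5, zero))), node(a, zero)) = app(pair(zero, x1), node(a, zero)).
Delete trivial equation 0 = 0.
Decompose app/2: pair(zero, f(f(5, zero), f(5, zero))) = pair(zero, x1),  node(a, zero) = node(a, zero).
Decompose pair/2: zero = zero,  f(f(5, zero), f(5, zero)) = x1.
Delete trivial equation zero = zero.
Bind x1 := f(f(5, zero), f(5, zero)); no other remaining equation mentions x1.
Delete trivial equation node(a, zero) = node(a, zero).
Decompose f/2: d = v,  node(d, f(a, v)) = node(d, z).
Bind v := d; substituting into the remaining equation gives: node(d, f(a, d)) = node(d, z).
Decompose node/2: d = d,  f(a, d) = z.
Delete trivial equation d = d.
Bind z := f(a, d).
MGU = { y1 := d, x := f(5, zero), y2 := f(f(5, zero), f(5, zero)), x1 := f(f(5, zero), f(5, zero)), v := d, z := f(a, d) }, so z := f(a, d).

f(a, d)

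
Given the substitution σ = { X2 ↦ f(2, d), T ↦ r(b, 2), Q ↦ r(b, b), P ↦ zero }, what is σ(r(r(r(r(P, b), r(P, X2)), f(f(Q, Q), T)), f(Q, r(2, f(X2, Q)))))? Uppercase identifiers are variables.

Replace each occurrence of X2 with f(2, d).
Replace each occurrence of T with r(b, 2).
Replace each occurrence of Q with r(b, b).
Replace each occurrence of P with zero.
Result: r(r(r(r(zero, b), r(zero, f(2, d))), f(f(r(b, b), r(b, b)), r(b, 2))), f(r(b, b), r(2, f(f(2, d), r(b, b))))).

r(r(r(r(zero, b), r(zero, f(2, d))), f(f(r(b, b), r(b, b)), r(b, 2))), f(r(b, b), r(2, f(f(2, d), r(b, b)))))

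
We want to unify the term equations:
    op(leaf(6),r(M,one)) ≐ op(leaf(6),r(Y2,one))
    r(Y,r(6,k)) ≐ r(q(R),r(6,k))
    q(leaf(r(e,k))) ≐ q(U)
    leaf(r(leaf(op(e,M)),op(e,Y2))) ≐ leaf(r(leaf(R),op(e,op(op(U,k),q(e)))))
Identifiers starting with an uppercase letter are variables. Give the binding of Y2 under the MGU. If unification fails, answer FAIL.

Decompose op/2: leaf(6) ≐ leaf(6),  r(M,one) ≐ r(Y2,one).
Delete trivial equation leaf(6) ≐ leaf(6).
Decompose r/2: M ≐ Y2,  one ≐ one.
Bind M := Y2; substituting into the one remaining equation that mentions M gives: leaf(r(leaf(op(e,Y2)),op(e,Y2))) ≐ leaf(r(leaf(R),op(e,op(op(U,k),q(e))))).
Delete trivial equation one ≐ one.
Decompose r/2: Y ≐ q(R),  r(6,k) ≐ r(6,k).
Bind Y := q(R); no other remaining equation mentions Y.
Delete trivial equation r(6,k) ≐ r(6,k).
Decompose q/1: leaf(r(e,k)) ≐ U.
Bind U := leaf(r(e,k)); substituting into the remaining equation gives: leaf(r(leaf(op(e,Y2)),op(e,Y2))) ≐ leaf(r(leaf(R),op(e,op(op(leaf(r(e,k)),k),q(e))))).
Decompose leaf/1: r(leaf(op(e,Y2)),op(e,Y2)) ≐ r(leaf(R),op(e,op(op(leaf(r(e,k)),k),q(e)))).
Decompose r/2: leaf(op(e,Y2)) ≐ leaf(R),  op(e,Y2) ≐ op(e,op(op(leaf(r(e,k)),k),q(e))).
Decompose leaf/1: op(e,Y2) ≐ R.
Bind R := op(e,Y2); no other remaining equation mentions R. Substituting into the earlier binding gives Y := q(op(e,Y2)).
Decompose op/2: e ≐ e,  Y2 ≐ op(op(leaf(r(e,k)),k),q(e)).
Delete trivial equation e ≐ e.
Bind Y2 := op(op(leaf(r(e,k)),k),q(e)). Substituting into the earlier bindings gives M := op(op(leaf(r(e,k)),k),q(e)), Y := q(op(e,op(op(leaf(r(e,k)),k),q(e)))), R := op(e,op(op(leaf(r(e,k)),k),q(e))).
MGU = { M -> op(op(leaf(r(e,k)),k),q(e)), Y -> q(op(e,op(op(leaf(r(e,k)),k),q(e)))), U -> leaf(r(e,k)), R -> op(e,op(op(leaf(r(e,k)),k),q(e))), Y2 -> op(op(leaf(r(e,k)),k),q(e)) }, so Y2 -> op(op(leaf(r(e,k)),k),q(e)).

op(op(leaf(r(e,k)),k),q(e))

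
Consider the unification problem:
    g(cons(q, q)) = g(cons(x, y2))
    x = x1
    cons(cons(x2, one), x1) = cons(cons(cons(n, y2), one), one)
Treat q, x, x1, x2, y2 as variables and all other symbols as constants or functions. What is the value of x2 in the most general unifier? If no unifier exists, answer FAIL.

cons(n, one)

Decompose g/1: cons(q, q) = cons(x, y2).
Decompose cons/2: q = x,  q = y2.
Bind q := x; substituting into the one remaining equation that mentions q gives: x = y2.
Bind x := y2; substituting into the one remaining equation that mentions x gives: y2 = x1. Substituting into the earlier binding gives q := y2.
Bind y2 := x1; substituting into the remaining equation gives: cons(cons(x2, one), x1) = cons(cons(cons(n, x1), one), one). Substituting into the earlier bindings gives q := x1, x := x1.
Decompose cons/2: cons(x2, one) = cons(cons(n, x1), one),  x1 = one.
Decompose cons/2: x2 = cons(n, x1),  one = one.
Bind x2 := cons(n, x1); no other remaining equation mentions x2.
Delete trivial equation one = one.
Bind x1 := one. Substituting into the earlier bindings gives q := one, x := one, y2 := one, x2 := cons(n, one).
MGU = { q ↦ one, x ↦ one, y2 ↦ one, x2 ↦ cons(n, one), x1 ↦ one }, so x2 ↦ cons(n, one).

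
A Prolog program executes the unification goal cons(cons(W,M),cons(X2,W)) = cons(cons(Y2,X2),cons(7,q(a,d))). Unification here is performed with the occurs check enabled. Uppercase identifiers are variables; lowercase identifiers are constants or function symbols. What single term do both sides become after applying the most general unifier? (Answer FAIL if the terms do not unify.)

cons(cons(q(a,d),7),cons(7,q(a,d)))

Decompose cons/2: cons(W,M) = cons(Y2,X2),  cons(X2,W) = cons(7,q(a,d)).
Decompose cons/2: W = Y2,  M = X2.
Bind W := Y2; substituting into the one remaining equation that mentions W gives: cons(X2,Y2) = cons(7,q(a,d)).
Bind M := X2; no other remaining equation mentions M.
Decompose cons/2: X2 = 7,  Y2 = q(a,d).
Bind X2 := 7; no other remaining equation mentions X2. Substituting into the earlier binding gives M := 7.
Bind Y2 := q(a,d). Substituting into the earlier binding gives W := q(a,d).
Applying the MGU to either side gives cons(cons(q(a,d),7),cons(7,q(a,d))).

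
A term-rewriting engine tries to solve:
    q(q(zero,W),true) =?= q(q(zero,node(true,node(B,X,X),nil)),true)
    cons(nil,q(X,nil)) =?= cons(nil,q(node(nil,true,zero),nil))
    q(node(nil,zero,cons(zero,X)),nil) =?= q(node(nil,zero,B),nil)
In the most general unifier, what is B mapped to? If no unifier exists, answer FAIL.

Decompose q/2: q(zero,W) =?= q(zero,node(true,node(B,X,X),nil)),  true =?= true.
Decompose q/2: zero =?= zero,  W =?= node(true,node(B,X,X),nil).
Delete trivial equation zero =?= zero.
Bind W := node(true,node(B,X,X),nil); no other remaining equation mentions W.
Delete trivial equation true =?= true.
Decompose cons/2: nil =?= nil,  q(X,nil) =?= q(node(nil,true,zero),nil).
Delete trivial equation nil =?= nil.
Decompose q/2: X =?= node(nil,true,zero),  nil =?= nil.
Bind X := node(nil,true,zero); substituting into the one remaining equation that mentions X gives: q(node(nil,zero,cons(zero,node(nil,true,zero))),nil) =?= q(node(nil,zero,B),nil). Substituting into the earlier binding gives W := node(true,node(B,node(nil,true,zero),node(nil,true,zero)),nil).
Delete trivial equation nil =?= nil.
Decompose q/2: node(nil,zero,cons(zero,node(nil,true,zero))) =?= node(nil,zero,B),  nil =?= nil.
Decompose node/3: nil =?= nil,  zero =?= zero,  cons(zero,node(nil,true,zero)) =?= B.
Delete trivial equation nil =?= nil.
Delete trivial equation zero =?= zero.
Bind B := cons(zero,node(nil,true,zero)); no other remaining equation mentions B. Substituting into the earlier binding gives W := node(true,node(cons(zero,node(nil,true,zero)),node(nil,true,zero),node(nil,true,zero)),nil).
Delete trivial equation nil =?= nil.
MGU = { W -> node(true,node(cons(zero,node(nil,true,zero)),node(nil,true,zero),node(nil,true,zero)),nil), X -> node(nil,true,zero), B -> cons(zero,node(nil,true,zero)) }, so B -> cons(zero,node(nil,true,zero)).

cons(zero,node(nil,true,zero))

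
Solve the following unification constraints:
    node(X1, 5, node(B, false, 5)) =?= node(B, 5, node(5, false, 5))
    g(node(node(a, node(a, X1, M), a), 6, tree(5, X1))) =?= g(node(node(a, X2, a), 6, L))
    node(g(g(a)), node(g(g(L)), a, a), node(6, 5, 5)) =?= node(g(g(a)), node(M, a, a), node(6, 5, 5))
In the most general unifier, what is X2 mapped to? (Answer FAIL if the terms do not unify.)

node(a, 5, g(g(tree(5, 5))))

Decompose node/3: X1 =?= B,  5 =?= 5,  node(B, false, 5) =?= node(5, false, 5).
Bind X1 := B; substituting into the one remaining equation that mentions X1 gives: g(node(node(a, node(a, B, M), a), 6, tree(5, B))) =?= g(node(node(a, X2, a), 6, L)).
Delete trivial equation 5 =?= 5.
Decompose node/3: B =?= 5,  false =?= false,  5 =?= 5.
Bind B := 5; substituting into the one remaining equation that mentions B gives: g(node(node(a, node(a, 5, M), a), 6, tree(5, 5))) =?= g(node(node(a, X2, a), 6, L)). Substituting into the earlier binding gives X1 := 5.
Delete trivial equation false =?= false.
Delete trivial equation 5 =?= 5.
Decompose g/1: node(node(a, node(a, 5, M), a), 6, tree(5, 5)) =?= node(node(a, X2, a), 6, L).
Decompose node/3: node(a, node(a, 5, M), a) =?= node(a, X2, a),  6 =?= 6,  tree(5, 5) =?= L.
Decompose node/3: a =?= a,  node(a, 5, M) =?= X2,  a =?= a.
Delete trivial equation a =?= a.
Bind X2 := node(a, 5, M); no other remaining equation mentions X2.
Delete trivial equation a =?= a.
Delete trivial equation 6 =?= 6.
Bind L := tree(5, 5); substituting into the remaining equation gives: node(g(g(a)), node(g(g(tree(5, 5))), a, a), node(6, 5, 5)) =?= node(g(g(a)), node(M, a, a), node(6, 5, 5)).
Decompose node/3: g(g(a)) =?= g(g(a)),  node(g(g(tree(5, 5))), a, a) =?= node(M, a, a),  node(6, 5, 5) =?= node(6, 5, 5).
Delete trivial equation g(g(a)) =?= g(g(a)).
Decompose node/3: g(g(tree(5, 5))) =?= M,  a =?= a,  a =?= a.
Bind M := g(g(tree(5, 5))); no other remaining equation mentions M. Substituting into the earlier binding gives X2 := node(a, 5, g(g(tree(5, 5)))).
Delete trivial equation a =?= a.
Delete trivial equation a =?= a.
Delete trivial equation node(6, 5, 5) =?= node(6, 5, 5).
MGU = { X1 ↦ 5, B ↦ 5, X2 ↦ node(a, 5, g(g(tree(5, 5)))), L ↦ tree(5, 5), M ↦ g(g(tree(5, 5))) }, so X2 ↦ node(a, 5, g(g(tree(5, 5)))).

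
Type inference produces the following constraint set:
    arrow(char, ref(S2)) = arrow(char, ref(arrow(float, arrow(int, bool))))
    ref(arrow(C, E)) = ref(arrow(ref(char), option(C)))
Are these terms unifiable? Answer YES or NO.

Decompose arrow/2: char = char,  ref(S2) = ref(arrow(float, arrow(int, bool))).
Delete trivial equation char = char.
Decompose ref/1: S2 = arrow(float, arrow(int, bool)).
Bind S2 := arrow(float, arrow(int, bool)); no other remaining equation mentions S2.
Decompose ref/1: arrow(C, E) = arrow(ref(char), option(C)).
Decompose arrow/2: C = ref(char),  E = option(C).
Bind C := ref(char); substituting into the remaining equation gives: E = option(ref(char)).
Bind E := option(ref(char)).
No equations remain and no clash or occurs-check failure arose, so a unifier exists.

YES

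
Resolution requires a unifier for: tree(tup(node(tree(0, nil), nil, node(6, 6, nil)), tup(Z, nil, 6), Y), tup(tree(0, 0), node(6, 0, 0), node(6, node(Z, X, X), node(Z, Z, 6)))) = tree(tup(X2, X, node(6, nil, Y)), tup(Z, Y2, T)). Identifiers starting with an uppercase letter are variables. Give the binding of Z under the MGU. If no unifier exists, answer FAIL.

FAIL

Decompose tree/2: tup(node(tree(0, nil), nil, node(6, 6, nil)), tup(Z, nil, 6), Y) = tup(X2, X, node(6, nil, Y)),  tup(tree(0, 0), node(6, 0, 0), node(6, node(Z, X, X), node(Z, Z, 6))) = tup(Z, Y2, T).
Decompose tup/3: node(tree(0, nil), nil, node(6, 6, nil)) = X2,  tup(Z, nil, 6) = X,  Y = node(6, nil, Y).
Bind X2 := node(tree(0, nil), nil, node(6, 6, nil)); no other remaining equation mentions X2.
Bind X := tup(Z, nil, 6); substituting into the one remaining equation that mentions X gives: tup(tree(0, 0), node(6, 0, 0), node(6, node(Z, tup(Z, nil, 6), tup(Z, nil, 6)), node(Z, Z, 6))) = tup(Z, Y2, T).
Occurs check fails: Y occurs in node(6, nil, Y); the equation Y = node(6, nil, Y) has no finite solution.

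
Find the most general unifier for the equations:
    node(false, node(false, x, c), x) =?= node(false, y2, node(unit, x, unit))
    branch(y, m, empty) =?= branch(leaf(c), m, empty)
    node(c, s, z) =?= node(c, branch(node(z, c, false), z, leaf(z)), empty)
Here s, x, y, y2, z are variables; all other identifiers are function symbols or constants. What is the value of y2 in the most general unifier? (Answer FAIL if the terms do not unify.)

FAIL

Decompose node/3: false =?= false,  node(false, x, c) =?= y2,  x =?= node(unit, x, unit).
Delete trivial equation false =?= false.
Bind y2 := node(false, x, c); no other remaining equation mentions y2.
Occurs check fails: x occurs in node(unit, x, unit); the equation x =?= node(unit, x, unit) has no finite solution.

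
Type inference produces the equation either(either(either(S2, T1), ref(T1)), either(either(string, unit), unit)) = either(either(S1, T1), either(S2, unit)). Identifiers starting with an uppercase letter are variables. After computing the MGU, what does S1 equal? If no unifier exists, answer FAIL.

Decompose either/2: either(either(S2, T1), ref(T1)) = either(S1, T1),  either(either(string, unit), unit) = either(S2, unit).
Decompose either/2: either(S2, T1) = S1,  ref(T1) = T1.
Bind S1 := either(S2, T1); no other remaining equation mentions S1.
Occurs check fails: T1 occurs in ref(T1); the equation T1 = ref(T1) has no finite solution.

FAIL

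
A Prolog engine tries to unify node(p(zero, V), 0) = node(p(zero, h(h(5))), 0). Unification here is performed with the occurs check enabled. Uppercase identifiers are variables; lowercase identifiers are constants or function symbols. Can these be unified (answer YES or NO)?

YES

Decompose node/2: p(zero, V) = p(zero, h(h(5))),  0 = 0.
Decompose p/2: zero = zero,  V = h(h(5)).
Delete trivial equation zero = zero.
Bind V := h(h(5)); no other remaining equation mentions V.
Delete trivial equation 0 = 0.
No equations remain and no clash or occurs-check failure arose, so a unifier exists.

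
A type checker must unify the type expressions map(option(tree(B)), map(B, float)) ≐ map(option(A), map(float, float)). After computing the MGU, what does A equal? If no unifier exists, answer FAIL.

Decompose map/2: option(tree(B)) ≐ option(A),  map(B, float) ≐ map(float, float).
Decompose option/1: tree(B) ≐ A.
Bind A := tree(B); no other remaining equation mentions A.
Decompose map/2: B ≐ float,  float ≐ float.
Bind B := float; no other remaining equation mentions B. Substituting into the earlier binding gives A := tree(float).
Delete trivial equation float ≐ float.
MGU = { A := tree(float), B := float }, so A := tree(float).

tree(float)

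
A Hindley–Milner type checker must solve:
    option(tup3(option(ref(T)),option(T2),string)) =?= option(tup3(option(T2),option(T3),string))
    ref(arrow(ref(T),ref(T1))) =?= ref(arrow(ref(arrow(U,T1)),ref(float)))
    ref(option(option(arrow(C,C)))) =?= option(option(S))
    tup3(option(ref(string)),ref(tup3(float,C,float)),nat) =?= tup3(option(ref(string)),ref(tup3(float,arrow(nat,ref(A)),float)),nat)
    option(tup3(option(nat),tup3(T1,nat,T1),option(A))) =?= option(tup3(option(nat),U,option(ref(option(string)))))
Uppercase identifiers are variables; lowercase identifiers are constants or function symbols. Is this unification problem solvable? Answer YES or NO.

NO

Decompose option/1: tup3(option(ref(T)),option(T2),string) =?= tup3(option(T2),option(T3),string).
Decompose tup3/3: option(ref(T)) =?= option(T2),  option(T2) =?= option(T3),  string =?= string.
Decompose option/1: ref(T) =?= T2.
Bind T2 := ref(T); substituting into the one remaining equation that mentions T2 gives: option(ref(T)) =?= option(T3).
Decompose option/1: ref(T) =?= T3.
Bind T3 := ref(T); no other remaining equation mentions T3.
Delete trivial equation string =?= string.
Decompose ref/1: arrow(ref(T),ref(T1)) =?= arrow(ref(arrow(U,T1)),ref(float)).
Decompose arrow/2: ref(T) =?= ref(arrow(U,T1)),  ref(T1) =?= ref(float).
Decompose ref/1: T =?= arrow(U,T1).
Bind T := arrow(U,T1); no other remaining equation mentions T. Substituting into the earlier bindings gives T2 := ref(arrow(U,T1)), T3 := ref(arrow(U,T1)).
Decompose ref/1: T1 =?= float.
Bind T1 := float; substituting into the one remaining equation that mentions T1 gives: option(tup3(option(nat),tup3(float,nat,float),option(A))) =?= option(tup3(option(nat),U,option(ref(option(string))))). Substituting into the earlier bindings gives T2 := ref(arrow(U,float)), T3 := ref(arrow(U,float)), T := arrow(U,float).
Clash: head symbols differ (ref/1 vs option/1); no unifier exists.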